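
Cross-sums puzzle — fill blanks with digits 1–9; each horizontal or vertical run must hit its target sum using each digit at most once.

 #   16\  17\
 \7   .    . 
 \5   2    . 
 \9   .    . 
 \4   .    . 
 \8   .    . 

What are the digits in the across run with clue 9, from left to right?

4 in 2 cells must be {1,3}; 16 in 5 cells must be {1,2,3,4,6}.
R2C2 = 5 − 2 = 3 completes the 5 across.
R4C2 = 1: the only remaining digit allowed by both the 4 across and the 17 down.
R4C1 = 4 − 1 = 3 completes the 4 across.
Nothing is forced directly, so branch on R1C1, whose candidates are 1 or 4 or 6. If R1C1 = 4: then R1C2 would have to be in {3} for the 7 across but in {2,4,5,6,7} for the 17 down — contradiction. If R1C1 = 6: then R1C2 would have to be in {1} for the 7 across but in {2,4,5,6,7} for the 17 down — contradiction. So R1C1 = 1.
R1C2 = 7 − 1 = 6 completes the 7 across.
R5C1 = 6: the only remaining digit allowed by both the 8 across and the 16 down.
R5C2 = 8 − 6 = 2 completes the 8 across.
R3C1 = 16 − 12 = 4 completes the 16 down.
R3C2 = 9 − 4 = 5 completes the 9 across.

4 5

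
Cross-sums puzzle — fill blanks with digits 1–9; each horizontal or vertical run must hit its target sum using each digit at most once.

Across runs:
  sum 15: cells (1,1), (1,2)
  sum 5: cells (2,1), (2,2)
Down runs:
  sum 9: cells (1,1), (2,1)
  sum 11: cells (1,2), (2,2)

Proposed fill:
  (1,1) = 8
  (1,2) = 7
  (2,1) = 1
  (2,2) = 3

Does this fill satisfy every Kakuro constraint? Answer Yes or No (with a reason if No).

No — the down run (1,2)–(2,2) sums to 10, not 11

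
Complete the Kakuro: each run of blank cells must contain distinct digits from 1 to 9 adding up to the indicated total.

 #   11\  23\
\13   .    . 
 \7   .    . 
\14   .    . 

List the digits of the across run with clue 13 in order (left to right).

4, 9

23 in 3 cells must be {6,8,9}.
The 7 across and the 23 down share only 6, so R2C2 = 6.
R2C1 = 7 − 6 = 1 completes the 7 across.
Nothing is forced directly, so branch on R1C2, whose candidates are 8 or 9. If R1C2 = 8: then R1C1 would have to be in {5} for the 13 across but in {2,3,4,6,7,8} for the 11 down — contradiction. So R1C2 = 9.
R1C1 = 13 − 9 = 4 completes the 13 across.
R3C1 = 11 − 5 = 6 completes the 11 down.
R3C2 = 14 − 6 = 8 completes the 14 across.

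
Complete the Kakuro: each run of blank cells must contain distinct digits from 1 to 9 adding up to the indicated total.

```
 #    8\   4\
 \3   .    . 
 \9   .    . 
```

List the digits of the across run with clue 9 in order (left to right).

6, 3

3 in 2 cells must be {1,2}; 4 in 2 cells must be {1,3}.
The 3 across and the 4 down share only 1, so R1C2 = 1.
R2C2 = 4 − 1 = 3 completes the 4 down.
R1C1 = 3 − 1 = 2 completes the 3 across.
R2C1 = 9 − 3 = 6 completes the 9 across.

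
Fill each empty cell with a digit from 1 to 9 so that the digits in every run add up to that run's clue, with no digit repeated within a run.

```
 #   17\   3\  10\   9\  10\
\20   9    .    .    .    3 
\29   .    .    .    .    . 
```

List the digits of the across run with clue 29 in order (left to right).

8 1 9 4 7

17 in 2 cells must be {8,9}; 3 in 2 cells must be {1,2}.
R2C1 = 17 − 9 = 8 completes the 17 down.
R2C5 = 10 − 3 = 7 completes the 10 down.
Nothing is forced directly, so branch on R1C2, whose candidates are 1 or 2. If R1C2 = 1: that forces R1C3 = 2, R1C4 = 5, R2C2 = 2, after which R2C3 would have to be in {3,9} for the 29 across but in {8} for the 10 down — contradiction. So R1C2 = 2.
Given what's placed, R1C3 must be 1 to fit the 20 across and 10 down.
R1C4 = 20 − 15 = 5 completes the 20 across.
R2C2 = 3 − 2 = 1 completes the 3 down.
R2C3 = 10 − 1 = 9 completes the 10 down.
R2C4 = 29 − 25 = 4 completes the 29 across.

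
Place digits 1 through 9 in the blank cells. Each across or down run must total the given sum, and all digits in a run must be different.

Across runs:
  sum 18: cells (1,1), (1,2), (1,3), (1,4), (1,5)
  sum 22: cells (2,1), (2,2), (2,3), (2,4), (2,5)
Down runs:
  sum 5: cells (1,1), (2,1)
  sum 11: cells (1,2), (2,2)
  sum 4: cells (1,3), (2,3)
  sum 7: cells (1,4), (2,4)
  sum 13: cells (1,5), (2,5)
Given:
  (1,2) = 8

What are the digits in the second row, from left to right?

4 in 2 cells must be {1,3}.
(1,5) = 4: the only remaining digit allowed by both the 18 across and the 13 down.
(2,2) = 11 − 8 = 3 completes the 11 down.
(2,3) = 1: the only remaining digit allowed by both the 22 across and the 4 down.
(2,5) = 13 − 4 = 9 completes the 13 down.
(1,3) = 4 − 1 = 3 completes the 4 down.
Nothing is forced directly, so branch on (2,1), whose candidates are 2 or 4. If (2,1) = 2: then (1,1) would have to be in {1,2} for the 18 across but in {3} for the 5 down — contradiction. So (2,1) = 4.
(1,1) = 5 − 4 = 1 completes the 5 down.
(1,4) = 18 − 16 = 2 completes the 18 across.
(2,4) = 22 − 17 = 5 completes the 22 across.

4 3 1 5 9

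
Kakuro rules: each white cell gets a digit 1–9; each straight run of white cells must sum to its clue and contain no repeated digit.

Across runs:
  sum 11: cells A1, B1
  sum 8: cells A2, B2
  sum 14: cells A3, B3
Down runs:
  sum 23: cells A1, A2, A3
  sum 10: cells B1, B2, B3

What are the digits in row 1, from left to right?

8 3

23 in 3 cells must be {6,8,9}.
The 8 across and the 23 down share only 6, so A2 = 6.
B2 = 8 − 6 = 2 completes the 8 across.
Given what's placed, B3 must be 5 to fit the 14 across and 10 down.
B1 = 10 − 7 = 3 completes the 10 down.
A3 = 14 − 5 = 9 completes the 14 across.
A1 = 11 − 3 = 8 completes the 11 across.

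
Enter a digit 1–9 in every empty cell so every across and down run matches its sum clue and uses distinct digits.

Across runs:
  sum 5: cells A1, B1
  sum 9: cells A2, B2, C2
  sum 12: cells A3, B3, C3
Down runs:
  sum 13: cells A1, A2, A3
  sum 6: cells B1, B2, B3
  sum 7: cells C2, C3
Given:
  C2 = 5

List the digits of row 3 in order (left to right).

9 1 2

6 in 3 cells must be {1,2,3}.
C3 = 7 − 5 = 2 completes the 7 down.
No cell is forced outright now. A2 can only be 1 or 3 (the digits allowed by both its 9 across and its 13 down). If A2 = 3: that forces B2 = 1, B3 = 3, B1 = 2, after which A3 would have to be in {7} for the 12 across but in {1,2,4,6,8,9} for the 13 down — contradiction. So A2 = 1.
B2 = 9 − 6 = 3 completes the 9 across.
B3 = 1: the only remaining digit allowed by both the 12 across and the 6 down.
B1 = 6 − 4 = 2 completes the 6 down.
A3 = 12 − 3 = 9 completes the 12 across.
A1 = 5 − 2 = 3 completes the 5 across.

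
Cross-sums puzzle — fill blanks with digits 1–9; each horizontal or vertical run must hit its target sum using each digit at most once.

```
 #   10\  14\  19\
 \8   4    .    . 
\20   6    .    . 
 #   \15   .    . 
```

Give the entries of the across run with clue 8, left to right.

4 1 3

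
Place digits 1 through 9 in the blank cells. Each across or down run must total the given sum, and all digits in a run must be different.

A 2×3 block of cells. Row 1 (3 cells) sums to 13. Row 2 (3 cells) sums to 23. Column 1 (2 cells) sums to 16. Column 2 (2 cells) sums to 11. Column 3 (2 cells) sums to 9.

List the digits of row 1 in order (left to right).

23 in 3 cells must be {6,8,9}; 16 in 2 cells must be {7,9}.
The 23 across and the 16 down share only 9, so (2,1) = 9.
(1,1) = 16 − 9 = 7 completes the 16 down.
Nothing is forced directly, so branch on (2,2), whose candidates are 6 or 8. If (2,2) = 8: then (1,2) would have to be in {1,2,4,5} for the 13 across but in {3} for the 11 down — contradiction. So (2,2) = 6.
(1,2) = 11 − 6 = 5 completes the 11 down.
(1,3) = 13 − 12 = 1 completes the 13 across.
(2,3) = 23 − 15 = 8 completes the 23 across.

7, 5, 1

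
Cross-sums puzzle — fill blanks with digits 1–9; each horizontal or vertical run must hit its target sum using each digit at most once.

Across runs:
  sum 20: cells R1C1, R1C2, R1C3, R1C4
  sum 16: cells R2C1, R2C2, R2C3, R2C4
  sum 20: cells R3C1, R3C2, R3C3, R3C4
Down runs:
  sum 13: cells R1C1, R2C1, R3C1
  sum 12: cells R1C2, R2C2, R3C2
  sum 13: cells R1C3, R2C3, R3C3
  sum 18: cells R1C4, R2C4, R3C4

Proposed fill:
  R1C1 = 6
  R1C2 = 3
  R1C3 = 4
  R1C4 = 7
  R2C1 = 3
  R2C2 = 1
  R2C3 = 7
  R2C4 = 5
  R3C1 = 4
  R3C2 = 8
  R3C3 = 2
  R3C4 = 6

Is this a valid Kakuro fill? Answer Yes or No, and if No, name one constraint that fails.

Across: 6+3+4+7=20; 3+1+7+5=16; 4+8+2+6=20. Down: 6+3+4=13; 3+1+8=12; 4+7+2=13; 7+5+6=18. No digit repeats within any run.

Yes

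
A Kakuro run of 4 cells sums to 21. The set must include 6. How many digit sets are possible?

5

4 distinct digits from 1–9 sum between 10 and 30.
Keeping only sets containing 6.
Enumerating: {1,5,6,9}, {2,4,6,9}, {2,5,6,8}, {3,4,6,8}, {3,5,6,7}.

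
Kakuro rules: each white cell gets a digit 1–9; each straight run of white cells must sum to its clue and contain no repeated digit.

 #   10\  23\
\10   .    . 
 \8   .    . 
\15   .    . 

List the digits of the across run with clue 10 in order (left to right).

23 in 3 cells must be {6,8,9}.
The 8 across and the 23 down share only 6, so R2C2 = 6.
R2C1 = 8 − 6 = 2 completes the 8 across.
Given what's placed, R3C1 must be 7 to fit the 15 across and 10 down.
R3C2 = 15 − 7 = 8 completes the 15 across.
R1C1 = 10 − 9 = 1 completes the 10 down.
R1C2 = 10 − 1 = 9 completes the 10 across.

1 9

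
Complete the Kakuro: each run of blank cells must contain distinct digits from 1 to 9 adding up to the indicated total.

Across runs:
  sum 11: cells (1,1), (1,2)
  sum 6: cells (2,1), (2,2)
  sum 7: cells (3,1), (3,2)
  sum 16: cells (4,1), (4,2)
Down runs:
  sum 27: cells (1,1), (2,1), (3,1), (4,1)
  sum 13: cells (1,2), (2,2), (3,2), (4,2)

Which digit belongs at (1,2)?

16 in 2 cells must be {7,9}.
Only 7 fits (4,2) under both its across sum 16 and down sum 13.
(4,1) = 16 − 7 = 9 completes the 16 across.
Nothing is forced directly, so branch on (1,2), whose candidates are 2 or 3. If (1,2) = 2: then (1,1) would have to be in {9} for the 11 across but in {3,4,5,6,7,8} for the 27 down — contradiction. So (1,2) = 3.

3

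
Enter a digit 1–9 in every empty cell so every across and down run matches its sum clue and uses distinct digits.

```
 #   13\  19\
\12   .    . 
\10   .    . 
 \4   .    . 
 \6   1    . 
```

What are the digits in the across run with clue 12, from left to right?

4 in 2 cells must be {1,3}.
Given what's placed, R3C1 must be 3 to fit the 4 across and 13 down.
R3C2 = 4 − 3 = 1 completes the 4 across.
R4C2 = 6 − 1 = 5 completes the 6 across.
No cell is forced outright now. R1C1 can only be 4 or 5 or 7 (the digits allowed by both its 12 across and its 13 down). If R1C1 = 4: then R1C2 would have to be in {8} for the 12 across but in {4,6,7,9} for the 19 down — contradiction. If R1C1 = 7: then R1C2 would have to be in {5} for the 12 across but in {4,6,7,9} for the 19 down — contradiction. So R1C1 = 5.
R1C2 = 12 − 5 = 7 completes the 12 across.
R2C1 = 13 − 9 = 4 completes the 13 down.
R2C2 = 10 − 4 = 6 completes the 10 across.

5 7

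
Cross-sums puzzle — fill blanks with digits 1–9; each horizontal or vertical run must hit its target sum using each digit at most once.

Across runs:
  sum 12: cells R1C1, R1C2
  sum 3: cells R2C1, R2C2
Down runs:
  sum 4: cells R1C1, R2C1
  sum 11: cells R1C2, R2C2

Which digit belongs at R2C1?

1

3 in 2 cells must be {1,2}; 4 in 2 cells must be {1,3}.
The 12 across and the 4 down share only 3, so R1C1 = 3.
R1C2 = 12 − 3 = 9 completes the 12 across.
R2C1 = 4 − 3 = 1 completes the 4 down.
R2C2 = 3 − 1 = 2 completes the 3 across.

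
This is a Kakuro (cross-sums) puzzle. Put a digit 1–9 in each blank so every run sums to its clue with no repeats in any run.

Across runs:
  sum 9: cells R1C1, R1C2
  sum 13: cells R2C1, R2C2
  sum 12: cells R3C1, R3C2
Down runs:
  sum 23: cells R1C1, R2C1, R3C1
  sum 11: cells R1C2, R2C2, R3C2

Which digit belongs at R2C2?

7

23 in 3 cells must be {6,8,9}.
Nothing is forced directly, so branch on R1C1, whose candidates are 6 or 8. If R1C1 = 6: that forces R1C2 = 3, R3C2 = 7, after which R2C2 would have to be in {4,5,6,7,8,9} for the 13 across but in {1} for the 11 down — contradiction. So R1C1 = 8.
R1C2 = 9 − 8 = 1 completes the 9 across.
Given what's placed, R3C1 must be 9 to fit the 12 across and 23 down.
R3C2 = 12 − 9 = 3 completes the 12 across.
R2C1 = 23 − 17 = 6 completes the 23 down.
R2C2 = 13 − 6 = 7 completes the 13 across.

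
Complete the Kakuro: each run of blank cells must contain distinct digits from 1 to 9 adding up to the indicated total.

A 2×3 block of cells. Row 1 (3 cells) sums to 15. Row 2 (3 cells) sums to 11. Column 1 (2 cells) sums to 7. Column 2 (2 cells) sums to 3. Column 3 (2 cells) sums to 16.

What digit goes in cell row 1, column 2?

3 in 2 cells must be {1,2}; 16 in 2 cells must be {7,9}.
The 11 across and the 16 down share only 7, so (2,3) = 7.
(1,3) = 16 − 7 = 9 completes the 16 down.
Given what's placed, (2,2) must be 1 to fit the 11 across and 3 down.
(1,2) = 3 − 1 = 2 completes the 3 down.
(2,1) = 11 − 8 = 3 completes the 11 across.
(1,1) = 15 − 11 = 4 completes the 15 across.

2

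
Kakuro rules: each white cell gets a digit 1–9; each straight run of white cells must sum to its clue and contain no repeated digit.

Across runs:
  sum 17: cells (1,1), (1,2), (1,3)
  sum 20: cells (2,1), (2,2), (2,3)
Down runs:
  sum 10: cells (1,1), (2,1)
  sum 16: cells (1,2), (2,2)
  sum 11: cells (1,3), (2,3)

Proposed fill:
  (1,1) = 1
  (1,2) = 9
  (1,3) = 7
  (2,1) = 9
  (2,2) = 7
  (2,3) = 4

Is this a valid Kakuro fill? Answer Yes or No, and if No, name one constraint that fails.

Yes

Across: 1+9+7=17; 9+7+4=20. Down: 1+9=10; 9+7=16; 7+4=11. No digit repeats within any run.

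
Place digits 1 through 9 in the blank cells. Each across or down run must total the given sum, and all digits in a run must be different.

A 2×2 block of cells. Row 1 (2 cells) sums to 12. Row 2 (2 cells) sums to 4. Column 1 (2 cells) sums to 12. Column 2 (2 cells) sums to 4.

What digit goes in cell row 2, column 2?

1

4 in 2 cells must be {1,3}.
The 12 across and the 4 down share only 3, so (1,2) = 3.
The 4 across and the 12 down share only 3, so (2,1) = 3.
(2,2) = 4 − 3 = 1 completes the 4 across.
(1,1) = 12 − 3 = 9 completes the 12 across.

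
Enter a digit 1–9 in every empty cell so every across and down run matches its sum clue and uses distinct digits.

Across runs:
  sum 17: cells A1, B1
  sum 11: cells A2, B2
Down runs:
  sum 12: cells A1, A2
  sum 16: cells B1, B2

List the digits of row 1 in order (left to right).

8 9

17 in 2 cells must be {8,9}; 16 in 2 cells must be {7,9}.
The 17 across and the 16 down share only 9, so B1 = 9.
B2 = 16 − 9 = 7 completes the 16 down.
A1 = 17 − 9 = 8 completes the 17 across.
A2 = 11 − 7 = 4 completes the 11 across.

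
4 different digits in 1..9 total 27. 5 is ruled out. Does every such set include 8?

Yes

Every partition of 27 into 4 distinct digits under that restriction includes 8: {3,7,8,9}, {4,6,8,9}.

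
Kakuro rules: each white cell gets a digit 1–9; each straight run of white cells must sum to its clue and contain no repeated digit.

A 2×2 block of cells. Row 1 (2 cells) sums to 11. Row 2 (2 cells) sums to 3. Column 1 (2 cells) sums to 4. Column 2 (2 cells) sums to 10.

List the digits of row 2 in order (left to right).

3 in 2 cells must be {1,2}; 4 in 2 cells must be {1,3}.
The 11 across and the 4 down share only 3, so (1,1) = 3.
(1,2) = 11 − 3 = 8 completes the 11 across.
(2,1) = 4 − 3 = 1 completes the 4 down.
(2,2) = 3 − 1 = 2 completes the 3 across.

1 2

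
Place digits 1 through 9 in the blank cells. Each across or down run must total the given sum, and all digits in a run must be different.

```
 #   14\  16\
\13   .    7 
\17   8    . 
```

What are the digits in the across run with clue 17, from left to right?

8, 9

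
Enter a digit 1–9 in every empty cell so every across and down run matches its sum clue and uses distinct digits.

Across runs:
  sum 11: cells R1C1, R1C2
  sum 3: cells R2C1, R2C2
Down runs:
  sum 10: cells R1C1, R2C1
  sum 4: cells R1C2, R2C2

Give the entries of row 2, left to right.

2, 1

3 in 2 cells must be {1,2}; 4 in 2 cells must be {1,3}.
The 11 across and the 4 down share only 3, so R1C2 = 3.
R2C2 = 4 − 3 = 1 completes the 4 down.
R1C1 = 11 − 3 = 8 completes the 11 across.
R2C1 = 3 − 1 = 2 completes the 3 across.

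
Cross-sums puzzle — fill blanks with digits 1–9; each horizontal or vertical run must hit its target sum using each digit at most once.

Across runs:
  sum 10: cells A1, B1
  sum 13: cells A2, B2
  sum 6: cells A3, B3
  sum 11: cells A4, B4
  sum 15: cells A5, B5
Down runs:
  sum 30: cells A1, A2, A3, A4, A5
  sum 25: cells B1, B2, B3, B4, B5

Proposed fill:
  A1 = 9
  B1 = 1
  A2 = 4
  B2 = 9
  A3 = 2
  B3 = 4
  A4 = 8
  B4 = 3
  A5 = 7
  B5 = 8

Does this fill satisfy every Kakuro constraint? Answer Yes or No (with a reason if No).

Across: 9+1=10; 4+9=13; 2+4=6; 8+3=11; 7+8=15. Down: 9+4+2+8+7=30; 1+9+4+3+8=25. No digit repeats within any run.

Yes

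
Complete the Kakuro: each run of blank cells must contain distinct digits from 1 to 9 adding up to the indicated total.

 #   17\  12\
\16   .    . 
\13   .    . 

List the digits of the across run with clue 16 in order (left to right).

9, 7

16 in 2 cells must be {7,9}; 17 in 2 cells must be {8,9}.
The 16 across and the 17 down share only 9, so R1C1 = 9.
R1C2 = 16 − 9 = 7 completes the 16 across.
R2C1 = 17 − 9 = 8 completes the 17 down.
R2C2 = 13 − 8 = 5 completes the 13 across.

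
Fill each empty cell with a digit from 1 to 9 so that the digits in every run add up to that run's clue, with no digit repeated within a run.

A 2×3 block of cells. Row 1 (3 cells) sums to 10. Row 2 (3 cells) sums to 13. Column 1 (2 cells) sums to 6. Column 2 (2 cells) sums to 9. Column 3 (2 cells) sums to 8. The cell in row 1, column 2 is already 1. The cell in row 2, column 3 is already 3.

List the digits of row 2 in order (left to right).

(1,3) = 8 − 3 = 5 completes the 8 down.
(2,2) = 9 − 1 = 8 completes the 9 down.
(1,1) = 10 − 6 = 4 completes the 10 across.
(2,1) = 13 − 11 = 2 completes the 13 across.

2 8 3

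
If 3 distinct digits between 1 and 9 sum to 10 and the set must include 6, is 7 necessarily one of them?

No

The only way to make 10 from 3 distinct digits under that restriction is {1,3,6}, which does not contain 7.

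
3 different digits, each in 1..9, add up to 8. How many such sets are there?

3 distinct digits from 1–9 sum between 6 and 24.
Enumerating: {1,2,5}, {1,3,4}.

2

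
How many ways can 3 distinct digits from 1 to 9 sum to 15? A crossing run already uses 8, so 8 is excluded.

5

3 distinct digits from 1–9 sum between 6 and 24.
Dropping sets that contain 8.
Enumerating: {1,5,9}, {2,4,9}, {2,6,7}, {3,5,7}, {4,5,6}.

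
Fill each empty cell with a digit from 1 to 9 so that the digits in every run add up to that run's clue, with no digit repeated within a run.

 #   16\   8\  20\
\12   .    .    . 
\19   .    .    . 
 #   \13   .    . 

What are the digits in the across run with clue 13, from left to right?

16 in 2 cells must be {7,9}.
Nothing is forced directly, so branch on R1C1, whose candidates are 7 or 9. If R1C1 = 9: then R1C3 would have to be in {1,2} for the 12 across but in {3,4,5,6,7,8,9} for the 20 down — contradiction. So R1C1 = 7.
R2C1 = 16 − 7 = 9 completes the 16 down.
Nothing is forced directly, so branch on R1C3, whose candidates are 3 or 4. If R1C3 = 3: that forces R1C2 = 2, after which R2C2 would have to be in {2,3,4,6,7,8} for the 19 across but in {1,5} for the 8 down — contradiction. So R1C3 = 4.
R1C2 = 12 − 11 = 1 completes the 12 across.
R2C3 = 7: the only remaining digit allowed by both the 19 across and the 20 down.
R3C3 = 20 − 11 = 9 completes the 20 down.
R2C2 = 19 − 16 = 3 completes the 19 across.
R3C2 = 13 − 9 = 4 completes the 13 across.

4, 9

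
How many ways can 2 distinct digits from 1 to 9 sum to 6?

2

2 distinct digits from 1–9 sum between 3 and 17.
Enumerating: {1,5}, {2,4}.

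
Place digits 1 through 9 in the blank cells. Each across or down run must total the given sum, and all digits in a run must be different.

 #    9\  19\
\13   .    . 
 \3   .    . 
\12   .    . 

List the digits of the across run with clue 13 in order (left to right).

5 8

3 in 2 cells must be {1,2}.
The 3 across and the 19 down share only 2, so R2C2 = 2.
R2C1 = 3 − 2 = 1 completes the 3 across.
Nothing is forced directly, so branch on R1C1, whose candidates are 5 or 6. If R1C1 = 6: then R1C2 would have to be in {7} for the 13 across but in {8,9} for the 19 down — contradiction. So R1C1 = 5.
R1C2 = 13 − 5 = 8 completes the 13 across.
R3C1 = 9 − 6 = 3 completes the 9 down.
R3C2 = 12 − 3 = 9 completes the 12 across.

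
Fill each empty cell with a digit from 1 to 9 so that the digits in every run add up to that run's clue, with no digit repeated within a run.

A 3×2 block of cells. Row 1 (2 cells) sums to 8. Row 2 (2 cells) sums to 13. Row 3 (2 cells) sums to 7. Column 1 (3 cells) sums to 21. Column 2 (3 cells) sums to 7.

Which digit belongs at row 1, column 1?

7

7 in 3 cells must be {1,2,4}.
The 13 across and the 7 down share only 4, so (2,2) = 4.
(2,1) = 13 − 4 = 9 completes the 13 across.
Nothing is forced directly, so branch on (1,1), whose candidates are 5 or 7. If (1,1) = 5: then (1,2) would have to be in {3} for the 8 across but in {1,2} for the 7 down — contradiction. So (1,1) = 7.
(1,2) = 8 − 7 = 1 completes the 8 across.
(3,1) = 21 − 16 = 5 completes the 21 down.
(3,2) = 7 − 5 = 2 completes the 7 across.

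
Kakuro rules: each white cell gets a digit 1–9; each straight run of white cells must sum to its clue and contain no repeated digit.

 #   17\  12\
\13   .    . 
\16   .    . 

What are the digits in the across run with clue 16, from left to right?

16 in 2 cells must be {7,9}; 17 in 2 cells must be {8,9}.
The 16 across and the 17 down share only 9, so R2C1 = 9.
R2C2 = 16 − 9 = 7 completes the 16 across.
R1C1 = 17 − 9 = 8 completes the 17 down.
R1C2 = 13 − 8 = 5 completes the 13 across.

9 7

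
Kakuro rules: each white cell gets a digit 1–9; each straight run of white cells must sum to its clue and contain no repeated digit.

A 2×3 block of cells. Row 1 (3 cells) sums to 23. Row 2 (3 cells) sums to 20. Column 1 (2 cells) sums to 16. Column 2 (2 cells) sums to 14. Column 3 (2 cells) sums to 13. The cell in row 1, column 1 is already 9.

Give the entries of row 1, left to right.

9 6 8

23 in 3 cells must be {6,8,9}; 16 in 2 cells must be {7,9}.
(2,1) = 16 − 9 = 7 completes the 16 down.
Nothing is forced directly, so branch on (1,2), whose candidates are 6 or 8. If (1,2) = 8: that forces (1,3) = 6, after which (2,2) would have to be in {4,5,8,9} for the 20 across but in {6} for the 14 down — contradiction. So (1,2) = 6.
(1,3) = 23 − 15 = 8 completes the 23 across.
(2,2) = 14 − 6 = 8 completes the 14 down.
(2,3) = 20 − 15 = 5 completes the 20 across.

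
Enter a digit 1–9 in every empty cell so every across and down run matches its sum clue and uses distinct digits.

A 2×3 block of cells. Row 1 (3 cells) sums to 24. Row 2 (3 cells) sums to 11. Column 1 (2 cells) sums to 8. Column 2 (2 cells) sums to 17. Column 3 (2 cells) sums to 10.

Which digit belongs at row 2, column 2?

24 in 3 cells must be {7,8,9}; 17 in 2 cells must be {8,9}.
The 24 across and the 8 down share only 7, so (1,1) = 7.
(2,1) = 8 − 7 = 1 completes the 8 down.
Given what's placed, (2,2) must be 8 to fit the 11 across and 17 down.
(2,3) = 11 − 9 = 2 completes the 11 across.
(1,2) = 17 − 8 = 9 completes the 17 down.
(1,3) = 24 − 16 = 8 completes the 24 across.

8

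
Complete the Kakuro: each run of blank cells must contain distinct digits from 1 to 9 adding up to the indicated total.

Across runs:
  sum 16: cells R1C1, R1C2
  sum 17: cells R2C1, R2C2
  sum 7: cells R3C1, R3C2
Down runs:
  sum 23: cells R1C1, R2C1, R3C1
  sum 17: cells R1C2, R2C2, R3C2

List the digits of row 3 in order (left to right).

6 1

16 in 2 cells must be {7,9}; 17 in 2 cells must be {8,9}; 23 in 3 cells must be {6,8,9}.
The 16 across and the 23 down share only 9, so R1C1 = 9.
R1C2 = 16 − 9 = 7 completes the 16 across.
Given what's placed, R2C1 must be 8 to fit the 17 across and 23 down.
R2C2 = 17 − 8 = 9 completes the 17 across.
R3C1 = 23 − 17 = 6 completes the 23 down.
R3C2 = 7 − 6 = 1 completes the 7 across.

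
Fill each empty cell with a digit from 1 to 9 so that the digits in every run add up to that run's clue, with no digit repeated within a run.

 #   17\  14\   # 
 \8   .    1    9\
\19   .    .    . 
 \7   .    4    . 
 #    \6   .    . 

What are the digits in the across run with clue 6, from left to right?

2 4

7 in 3 cells must be {1,2,4}.
R1C1 = 8 − 1 = 7 completes the 8 across.
Given what's placed, R4C2 must be 2 to fit the 6 across and 14 down.
R4C3 = 6 − 2 = 4 completes the 6 across.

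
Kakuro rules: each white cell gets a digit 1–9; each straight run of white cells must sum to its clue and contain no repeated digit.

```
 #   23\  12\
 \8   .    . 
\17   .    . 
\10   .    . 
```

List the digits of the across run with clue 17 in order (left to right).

8, 9

17 in 2 cells must be {8,9}; 23 in 3 cells must be {6,8,9}.
The 8 across and the 23 down share only 6, so R1C1 = 6.
R1C2 = 8 − 6 = 2 completes the 8 across.
Given what's placed, R2C2 must be 9 to fit the 17 across and 12 down.
R3C2 = 12 − 11 = 1 completes the 12 down.
R2C1 = 17 − 9 = 8 completes the 17 across.
R3C1 = 10 − 1 = 9 completes the 10 across.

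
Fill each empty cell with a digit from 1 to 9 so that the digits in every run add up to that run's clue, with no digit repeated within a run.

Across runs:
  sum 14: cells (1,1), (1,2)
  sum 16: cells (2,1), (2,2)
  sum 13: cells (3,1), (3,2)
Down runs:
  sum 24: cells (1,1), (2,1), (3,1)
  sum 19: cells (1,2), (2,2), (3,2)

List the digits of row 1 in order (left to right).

8 6

16 in 2 cells must be {7,9}; 24 in 3 cells must be {7,8,9}.
Nothing is forced directly, so branch on (1,1), whose candidates are 8 or 9. If (1,1) = 9: that forces (1,2) = 5, (2,1) = 7, after which (2,2) would have to be in {9} for the 16 across but in {6,8} for the 19 down — contradiction. So (1,1) = 8.
(1,2) = 14 − 8 = 6 completes the 14 across.
Given what's placed, (2,2) must be 9 to fit the 16 across and 19 down.
(3,2) = 19 − 15 = 4 completes the 19 down.
(2,1) = 16 − 9 = 7 completes the 16 across.
(3,1) = 13 − 4 = 9 completes the 13 across.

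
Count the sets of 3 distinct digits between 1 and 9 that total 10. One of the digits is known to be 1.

3 distinct digits from 1–9 sum between 6 and 24.
Keeping only sets containing 1.
Enumerating: {1,2,7}, {1,3,6}, {1,4,5}.

3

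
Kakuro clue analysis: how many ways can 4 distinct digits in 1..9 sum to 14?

4 distinct digits from 1–9 sum between 10 and 30.
Enumerating: {1,2,3,8}, {1,2,4,7}, {1,2,5,6}, {1,3,4,6}, {2,3,4,5}.

5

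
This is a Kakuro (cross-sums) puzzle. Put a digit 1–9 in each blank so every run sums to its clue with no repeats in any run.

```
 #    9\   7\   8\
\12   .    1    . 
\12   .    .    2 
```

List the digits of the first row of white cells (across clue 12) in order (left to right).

5, 1, 6

R1C3 = 8 − 2 = 6 completes the 8 down.
R2C2 = 7 − 1 = 6 completes the 7 down.
R1C1 = 12 − 7 = 5 completes the 12 across.
R2C1 = 12 − 8 = 4 completes the 12 across.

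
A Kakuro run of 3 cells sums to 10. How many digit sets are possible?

3 distinct digits from 1–9 sum between 6 and 24.
Enumerating: {1,2,7}, {1,3,6}, {1,4,5}, {2,3,5}.

4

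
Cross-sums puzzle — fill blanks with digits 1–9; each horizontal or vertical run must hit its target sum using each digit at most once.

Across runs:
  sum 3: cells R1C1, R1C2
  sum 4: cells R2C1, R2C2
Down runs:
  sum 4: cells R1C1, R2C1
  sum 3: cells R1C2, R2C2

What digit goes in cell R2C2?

1

3 in 2 cells must be {1,2}; 4 in 2 cells must be {1,3}.
The 3 across and the 4 down share only 1, so R1C1 = 1.
R1C2 = 3 − 1 = 2 completes the 3 across.
R2C1 = 4 − 1 = 3 completes the 4 down.
R2C2 = 4 − 3 = 1 completes the 4 across.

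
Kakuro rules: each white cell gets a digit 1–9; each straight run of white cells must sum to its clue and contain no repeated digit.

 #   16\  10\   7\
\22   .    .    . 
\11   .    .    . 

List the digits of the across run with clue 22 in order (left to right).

9 7 6

16 in 2 cells must be {7,9}.
The 11 across and the 16 down share only 7, so R2C1 = 7.
R1C1 = 16 − 7 = 9 completes the 16 down.
Nothing is forced directly, so branch on R2C2, whose candidates are 1 or 3. If R2C2 = 1: then R1C2 would have to be in {5,6,7,8} for the 22 across but in {9} for the 10 down — contradiction. So R2C2 = 3.
R1C2 = 10 − 3 = 7 completes the 10 down.
R1C3 = 22 − 16 = 6 completes the 22 across.
R2C3 = 11 − 10 = 1 completes the 11 across.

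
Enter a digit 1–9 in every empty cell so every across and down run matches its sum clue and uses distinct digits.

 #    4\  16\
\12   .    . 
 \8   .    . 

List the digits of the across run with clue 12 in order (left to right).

4 in 2 cells must be {1,3}; 16 in 2 cells must be {7,9}.
The 12 across and the 4 down share only 3, so R1C1 = 3.
R1C2 = 12 − 3 = 9 completes the 12 across.
R2C1 = 4 − 3 = 1 completes the 4 down.
R2C2 = 8 − 1 = 7 completes the 8 across.

3 9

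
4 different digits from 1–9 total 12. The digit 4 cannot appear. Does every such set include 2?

Yes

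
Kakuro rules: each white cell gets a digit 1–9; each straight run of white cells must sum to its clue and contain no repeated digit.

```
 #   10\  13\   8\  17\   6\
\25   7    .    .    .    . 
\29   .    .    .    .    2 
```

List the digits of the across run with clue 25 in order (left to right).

17 in 2 cells must be {8,9}.
R1C5 = 6 − 2 = 4 completes the 6 down.
R2C1 = 10 − 7 = 3 completes the 10 down.
Given what's placed, R2C3 must be 7 to fit the 29 across and 8 down.
R1C3 = 8 − 7 = 1 completes the 8 down.
Given what's placed, R1C4 must be 8 to fit the 25 across and 17 down.
R2C4 = 17 − 8 = 9 completes the 17 down.
R1C2 = 25 − 20 = 5 completes the 25 across.

7 5 1 8 4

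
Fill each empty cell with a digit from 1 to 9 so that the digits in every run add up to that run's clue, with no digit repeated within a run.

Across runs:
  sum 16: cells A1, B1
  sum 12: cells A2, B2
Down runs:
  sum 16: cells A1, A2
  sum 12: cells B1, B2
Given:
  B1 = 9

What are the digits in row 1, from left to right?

16 in 2 cells must be {7,9}.
A1 = 16 − 9 = 7 completes the 16 across.
A2 = 16 − 7 = 9 completes the 16 down.
B2 = 12 − 9 = 3 completes the 12 across.

7 9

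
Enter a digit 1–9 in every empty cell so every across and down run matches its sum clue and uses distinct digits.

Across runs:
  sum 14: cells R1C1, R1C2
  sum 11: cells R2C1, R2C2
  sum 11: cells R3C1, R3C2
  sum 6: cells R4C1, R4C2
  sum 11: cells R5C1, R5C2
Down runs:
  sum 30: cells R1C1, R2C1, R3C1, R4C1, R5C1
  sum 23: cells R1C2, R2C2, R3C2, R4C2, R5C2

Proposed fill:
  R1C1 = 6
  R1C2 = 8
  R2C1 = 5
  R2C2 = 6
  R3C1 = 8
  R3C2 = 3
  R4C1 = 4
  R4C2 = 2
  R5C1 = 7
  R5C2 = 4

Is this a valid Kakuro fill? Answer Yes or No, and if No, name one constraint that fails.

Across: 6+8=14; 5+6=11; 8+3=11; 4+2=6; 7+4=11. Down: 6+5+8+4+7=30; 8+6+3+2+4=23. No digit repeats within any run.

Yes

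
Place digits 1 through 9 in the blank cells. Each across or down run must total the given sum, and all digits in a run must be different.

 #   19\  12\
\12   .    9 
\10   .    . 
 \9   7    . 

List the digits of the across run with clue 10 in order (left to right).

R1C1 = 12 − 9 = 3 completes the 12 across.
R2C1 = 19 − 10 = 9 completes the 19 down.
R2C2 = 10 − 9 = 1 completes the 10 across.
R3C2 = 9 − 7 = 2 completes the 9 across.

9 1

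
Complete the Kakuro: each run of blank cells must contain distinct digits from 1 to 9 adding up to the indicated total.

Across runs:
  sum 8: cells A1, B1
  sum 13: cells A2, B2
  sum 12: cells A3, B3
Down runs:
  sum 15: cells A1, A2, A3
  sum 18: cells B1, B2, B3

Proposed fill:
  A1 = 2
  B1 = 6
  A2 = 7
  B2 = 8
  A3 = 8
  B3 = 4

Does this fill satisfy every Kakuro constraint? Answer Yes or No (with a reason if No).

No — the across run A2–B2 sums to 15, not 13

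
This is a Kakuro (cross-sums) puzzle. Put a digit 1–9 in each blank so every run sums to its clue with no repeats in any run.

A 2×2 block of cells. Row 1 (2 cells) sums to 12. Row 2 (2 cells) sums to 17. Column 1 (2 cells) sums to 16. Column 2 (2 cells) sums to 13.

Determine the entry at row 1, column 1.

7

17 in 2 cells must be {8,9}; 16 in 2 cells must be {7,9}.
The 17 across and the 16 down share only 9, so (2,1) = 9.
(2,2) = 17 − 9 = 8 completes the 17 across.
(1,1) = 16 − 9 = 7 completes the 16 down.
(1,2) = 12 − 7 = 5 completes the 12 across.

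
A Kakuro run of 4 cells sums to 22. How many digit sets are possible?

11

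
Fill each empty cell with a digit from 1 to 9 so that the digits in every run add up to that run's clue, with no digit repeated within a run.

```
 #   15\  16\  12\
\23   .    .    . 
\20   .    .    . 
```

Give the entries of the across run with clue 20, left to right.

9, 7, 4

23 in 3 cells must be {6,8,9}; 16 in 2 cells must be {7,9}.
The 23 across and the 16 down share only 9, so R1C2 = 9.
Given what's placed, R1C3 must be 8 to fit the 23 across and 12 down.
R2C2 = 16 − 9 = 7 completes the 16 down.
R2C3 = 12 − 8 = 4 completes the 12 down.
R1C1 = 23 − 17 = 6 completes the 23 across.
R2C1 = 20 − 11 = 9 completes the 20 across.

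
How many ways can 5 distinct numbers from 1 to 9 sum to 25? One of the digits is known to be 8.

6

5 distinct digits from 1–9 sum between 15 and 35.
Keeping only sets containing 8.
Enumerating: {1,2,5,8,9}, {1,3,4,8,9}, {1,3,6,7,8}, {1,4,5,7,8}, {2,3,5,7,8}, {2,4,5,6,8}.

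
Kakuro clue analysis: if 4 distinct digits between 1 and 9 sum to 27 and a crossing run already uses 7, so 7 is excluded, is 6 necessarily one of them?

The only way to make 27 from 4 distinct digits under that restriction is {4,6,8,9}, which contains 6.

Yes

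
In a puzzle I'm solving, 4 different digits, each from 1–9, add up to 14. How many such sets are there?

5

4 distinct digits from 1–9 sum between 10 and 30.
Enumerating: {1,2,3,8}, {1,2,4,7}, {1,2,5,6}, {1,3,4,6}, {2,3,4,5}.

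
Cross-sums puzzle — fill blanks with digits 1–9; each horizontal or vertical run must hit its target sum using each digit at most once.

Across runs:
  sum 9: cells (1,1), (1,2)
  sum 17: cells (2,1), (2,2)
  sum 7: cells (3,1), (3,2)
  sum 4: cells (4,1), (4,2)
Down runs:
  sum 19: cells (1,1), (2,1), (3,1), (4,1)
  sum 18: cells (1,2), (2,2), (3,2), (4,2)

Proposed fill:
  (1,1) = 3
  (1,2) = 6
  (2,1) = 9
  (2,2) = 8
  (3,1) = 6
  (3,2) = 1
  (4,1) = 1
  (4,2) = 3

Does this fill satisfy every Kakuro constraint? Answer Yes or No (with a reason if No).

Yes

Across: 3+6=9; 9+8=17; 6+1=7; 1+3=4. Down: 3+9+6+1=19; 6+8+1+3=18. No digit repeats within any run.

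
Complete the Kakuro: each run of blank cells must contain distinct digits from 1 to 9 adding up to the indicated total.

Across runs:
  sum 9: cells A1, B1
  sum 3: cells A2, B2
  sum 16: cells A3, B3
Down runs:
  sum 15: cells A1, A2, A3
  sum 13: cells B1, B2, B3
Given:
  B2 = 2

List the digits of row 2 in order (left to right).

1 2

3 in 2 cells must be {1,2}; 16 in 2 cells must be {7,9}.
A2 = 3 − 2 = 1 completes the 3 across.
A3 = 9: the only remaining digit allowed by both the 16 across and the 15 down.
B3 = 16 − 9 = 7 completes the 16 across.
A1 = 15 − 10 = 5 completes the 15 down.
B1 = 9 − 5 = 4 completes the 9 across.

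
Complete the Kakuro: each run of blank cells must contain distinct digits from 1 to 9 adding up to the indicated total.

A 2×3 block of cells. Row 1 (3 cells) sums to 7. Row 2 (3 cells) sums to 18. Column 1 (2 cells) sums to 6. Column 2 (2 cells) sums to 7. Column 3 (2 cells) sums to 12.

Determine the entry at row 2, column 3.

8

7 in 3 cells must be {1,2,4}.
The 7 across and the 12 down share only 4, so (1,3) = 4.
(2,3) = 12 − 4 = 8 completes the 12 down.
Nothing is forced directly, so branch on (2,1), whose candidates are 1 or 4. If (2,1) = 1: then (1,1) would have to be in {1,2} for the 7 across but in {5} for the 6 down — contradiction. So (2,1) = 4.
(1,1) = 6 − 4 = 2 completes the 6 down.
(1,2) = 7 − 6 = 1 completes the 7 across.
(2,2) = 18 − 12 = 6 completes the 18 across.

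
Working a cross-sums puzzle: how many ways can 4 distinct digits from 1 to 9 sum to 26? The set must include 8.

4

4 distinct digits from 1–9 sum between 10 and 30.
Keeping only sets containing 8.
Enumerating: {2,7,8,9}, {3,6,8,9}, {4,5,8,9}, {5,6,7,8}.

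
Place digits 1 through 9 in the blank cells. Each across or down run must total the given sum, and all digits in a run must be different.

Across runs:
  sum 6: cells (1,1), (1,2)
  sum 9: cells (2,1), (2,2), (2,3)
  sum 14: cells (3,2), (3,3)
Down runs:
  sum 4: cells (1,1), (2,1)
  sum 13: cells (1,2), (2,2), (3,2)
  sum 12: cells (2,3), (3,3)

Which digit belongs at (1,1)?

4 in 2 cells must be {1,3}.
The 6 across and the 4 down share only 1, so (1,1) = 1.
(1,2) = 6 − 1 = 5 completes the 6 across.
(2,1) = 4 − 1 = 3 completes the 4 down.
(3,2) = 6: the only remaining digit allowed by both the 14 across and the 13 down.
(3,3) = 14 − 6 = 8 completes the 14 across.
(2,2) = 13 − 11 = 2 completes the 13 down.
(2,3) = 9 − 5 = 4 completes the 9 across.

1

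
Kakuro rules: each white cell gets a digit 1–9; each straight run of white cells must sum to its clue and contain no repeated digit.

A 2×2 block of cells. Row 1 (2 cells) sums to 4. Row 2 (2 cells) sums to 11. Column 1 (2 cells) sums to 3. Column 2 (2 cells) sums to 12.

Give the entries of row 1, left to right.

1 3

4 in 2 cells must be {1,3}; 3 in 2 cells must be {1,2}.
The 4 across and the 3 down share only 1, so (1,1) = 1.
(1,2) = 4 − 1 = 3 completes the 4 across.
(2,1) = 3 − 1 = 2 completes the 3 down.
(2,2) = 11 − 2 = 9 completes the 11 across.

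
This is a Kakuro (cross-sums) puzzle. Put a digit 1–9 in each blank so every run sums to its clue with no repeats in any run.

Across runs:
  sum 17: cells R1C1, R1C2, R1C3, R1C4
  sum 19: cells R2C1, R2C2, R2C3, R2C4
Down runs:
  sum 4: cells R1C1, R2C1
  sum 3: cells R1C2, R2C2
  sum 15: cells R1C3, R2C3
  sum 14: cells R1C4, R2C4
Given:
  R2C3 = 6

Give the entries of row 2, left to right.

3 1 6 9

4 in 2 cells must be {1,3}; 3 in 2 cells must be {1,2}.
R1C3 = 15 − 6 = 9 completes the 15 down.
Given what's placed, R1C4 must be 5 to fit the 17 across and 14 down.
R2C4 = 14 − 5 = 9 completes the 14 down.
Given what's placed, R1C1 must be 1 to fit the 17 across and 4 down.
R1C2 = 17 − 15 = 2 completes the 17 across.
R2C1 = 4 − 1 = 3 completes the 4 down.
R2C2 = 19 − 18 = 1 completes the 19 across.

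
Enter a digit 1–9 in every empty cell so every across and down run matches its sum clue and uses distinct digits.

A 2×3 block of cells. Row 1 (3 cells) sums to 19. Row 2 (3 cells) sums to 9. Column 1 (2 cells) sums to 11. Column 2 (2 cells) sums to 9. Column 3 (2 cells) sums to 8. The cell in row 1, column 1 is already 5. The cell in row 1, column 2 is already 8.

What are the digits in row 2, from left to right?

(1,3) = 19 − 13 = 6 completes the 19 across.
(2,1) = 11 − 5 = 6 completes the 11 down.
(2,2) = 9 − 8 = 1 completes the 9 down.
(2,3) = 9 − 7 = 2 completes the 9 across.

6 1 2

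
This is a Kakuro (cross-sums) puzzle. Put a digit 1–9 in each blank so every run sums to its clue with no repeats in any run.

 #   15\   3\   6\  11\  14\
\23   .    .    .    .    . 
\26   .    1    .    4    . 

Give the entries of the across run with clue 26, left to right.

7 1 5 4 9

3 in 2 cells must be {1,2}.
R1C2 = 3 − 1 = 2 completes the 3 down.
R1C4 = 11 − 4 = 7 completes the 11 down.
Given what's placed, R2C3 must be 5 to fit the 26 across and 6 down.
R2C5 = 9: the only remaining digit allowed by both the 26 across and the 14 down.
R1C3 = 6 − 5 = 1 completes the 6 down.
R1C5 = 14 − 9 = 5 completes the 14 down.
R2C1 = 26 − 19 = 7 completes the 26 across.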